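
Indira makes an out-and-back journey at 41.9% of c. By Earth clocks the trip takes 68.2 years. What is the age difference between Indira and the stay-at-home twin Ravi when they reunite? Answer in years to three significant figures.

β = 0.419; γ = 1/√(1 − 0.419²) = 1/√0.8244 = 1.101
Indira's elapsed proper time: τ = 68.2/1.101 = 61.92 years.
Age gap = Δt − τ = 68.2 − 61.92 years.

Δt − τ = 6.28 years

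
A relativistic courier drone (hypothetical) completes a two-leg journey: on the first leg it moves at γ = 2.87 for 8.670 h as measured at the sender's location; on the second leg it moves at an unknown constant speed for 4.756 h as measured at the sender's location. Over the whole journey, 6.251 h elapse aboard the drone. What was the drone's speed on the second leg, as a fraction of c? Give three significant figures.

β = 0.734

Leg 1: γ = 2.87; τ_1 = 8.670/2.870 = 3.021 h.
Leg 2: speed unknown; τ_2 = 4.756/γ_2.
Total proper time: 3.021 + τ_2 = 6.251, so τ_2 = 6.251 − 3.021 = 3.230 h.
γ_2 = 4.756/3.230 = 1.472; β = √(1 − 1/γ²) = √0.5387.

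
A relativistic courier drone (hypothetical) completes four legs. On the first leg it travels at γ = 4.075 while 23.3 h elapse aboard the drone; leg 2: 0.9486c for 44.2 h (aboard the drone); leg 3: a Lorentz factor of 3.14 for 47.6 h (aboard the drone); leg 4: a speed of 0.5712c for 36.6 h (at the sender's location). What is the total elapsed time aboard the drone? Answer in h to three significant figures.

τ = 145 h

Leg 1: 23.3 h is already measured aboard the drone.
Leg 2: 44.2 h is already measured aboard the drone.
Leg 3: 47.6 h is already measured aboard the drone.
Leg 4: γ = 1/√(1 − 0.5712²) = 1/√0.6737 = 1.218; τ_4 = 36.6/1.218 = 30.04 h.
Total: 23.30 + 44.20 + 47.60 + 30.04 h.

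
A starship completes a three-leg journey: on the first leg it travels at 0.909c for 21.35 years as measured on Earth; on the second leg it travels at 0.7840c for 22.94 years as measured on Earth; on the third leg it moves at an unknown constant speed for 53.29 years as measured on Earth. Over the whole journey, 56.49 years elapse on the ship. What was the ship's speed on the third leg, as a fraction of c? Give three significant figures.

Leg 1: γ = 1/√(1 − 0.909²) = 1/√0.1737 = 2.399; τ_1 = 21.35/2.399 = 8.899 years.
Leg 2: γ = 1/√(1 − 0.7840²) = 1/√0.3853 = 1.611; τ_2 = 22.94/1.611 = 14.24 years.
Leg 3: speed unknown; τ_3 = 53.29/γ_3.
Total proper time: 8.899 + 14.24 + τ_3 = 56.49, so τ_3 = 56.49 − 23.14 = 33.35 years.
γ_3 = 53.29/33.35 = 1.598; β = √(1 − 1/γ²) = √0.6083.

β = 0.780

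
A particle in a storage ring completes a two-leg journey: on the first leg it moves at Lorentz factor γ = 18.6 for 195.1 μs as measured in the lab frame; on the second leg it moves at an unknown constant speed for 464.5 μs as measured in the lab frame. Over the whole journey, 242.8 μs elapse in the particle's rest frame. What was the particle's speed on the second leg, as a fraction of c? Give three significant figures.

β = 0.866

Leg 1: γ = 18.6; τ_1 = 195.1/18.60 = 10.49 μs.
Leg 2: speed unknown; τ_2 = 464.5/γ_2.
Total proper time: 10.49 + τ_2 = 242.8, so τ_2 = 242.8 − 10.49 = 232.3 μs.
γ_2 = 464.5/232.3 = 1.999; β = √(1 − 1/γ²) = √0.7499.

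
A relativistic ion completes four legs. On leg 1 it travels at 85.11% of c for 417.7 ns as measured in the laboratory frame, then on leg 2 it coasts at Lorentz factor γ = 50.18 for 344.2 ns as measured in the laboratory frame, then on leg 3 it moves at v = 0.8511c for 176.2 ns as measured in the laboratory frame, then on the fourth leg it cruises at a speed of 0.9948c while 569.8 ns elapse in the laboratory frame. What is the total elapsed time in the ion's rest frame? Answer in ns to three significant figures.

Leg 1: β = 0.8511; γ = 1/√(1 − 0.8511²) = 1/√0.2756 = 1.905; τ_1 = 417.7/1.905 = 219.3 ns.
Leg 2: γ = 50.18; τ_2 = 344.2/50.18 = 6.859 ns.
Leg 3: γ = 1/√(1 − 0.8511²) = 1/√0.2756 = 1.905; τ_3 = 176.2/1.905 = 92.51 ns.
Leg 4: γ = 1/√(1 − 0.9948²) = 1/√0.01037 = 9.819; τ_4 = 569.8/9.819 = 58.03 ns.
Total: 219.3 + 6.859 + 92.51 + 58.03 ns.

τ = 377 ns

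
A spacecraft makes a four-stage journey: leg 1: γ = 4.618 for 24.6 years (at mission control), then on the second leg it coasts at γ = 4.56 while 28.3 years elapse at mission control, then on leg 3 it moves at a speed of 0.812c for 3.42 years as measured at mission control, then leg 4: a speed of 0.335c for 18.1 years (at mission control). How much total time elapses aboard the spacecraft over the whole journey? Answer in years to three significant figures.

τ = 30.6 years

Leg 1: γ = 4.618; τ_1 = 24.6/4.618 = 5.327 years.
Leg 2: γ = 4.56; τ_2 = 28.3/4.560 = 6.206 years.
Leg 3: γ = 1/√(1 − 0.812²) = 1/√0.3407 = 1.713; τ_3 = 3.42/1.713 = 1.996 years.
Leg 4: γ = 1/√(1 − 0.335²) = 1/√0.8878 = 1.061; τ_4 = 18.1/1.061 = 17.05 years.
Total: 5.327 + 6.206 + 1.996 + 17.05 years.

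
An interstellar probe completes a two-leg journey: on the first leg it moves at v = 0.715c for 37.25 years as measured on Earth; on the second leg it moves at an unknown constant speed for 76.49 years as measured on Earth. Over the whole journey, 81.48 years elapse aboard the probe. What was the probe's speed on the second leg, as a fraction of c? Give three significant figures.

β = 0.689

Leg 1: γ = 1/√(1 − 0.715²) = 1/√0.4888 = 1.430; τ_1 = 37.25/1.430 = 26.04 years.
Leg 2: speed unknown; τ_2 = 76.49/γ_2.
Total proper time: 26.04 + τ_2 = 81.48, so τ_2 = 81.48 − 26.04 = 55.44 years.
γ_2 = 76.49/55.44 = 1.380; β = √(1 − 1/γ²) = √0.4747.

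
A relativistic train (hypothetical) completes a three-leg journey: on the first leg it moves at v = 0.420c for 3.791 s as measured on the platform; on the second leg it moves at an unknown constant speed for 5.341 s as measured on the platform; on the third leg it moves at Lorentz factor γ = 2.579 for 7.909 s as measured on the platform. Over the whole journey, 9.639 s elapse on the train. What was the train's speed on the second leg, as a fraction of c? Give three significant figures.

Leg 1: γ = 1/√(1 − 0.420²) = 1/√0.8236 = 1.102; τ_1 = 3.791/1.102 = 3.440 s.
Leg 2: speed unknown; τ_2 = 5.341/γ_2.
Leg 3: γ = 2.579; τ_3 = 7.909/2.579 = 3.067 s.
Total proper time: 3.440 + τ_2 + 3.067 = 9.639, so τ_2 = 9.639 − 6.507 = 3.132 s.
γ_2 = 5.341/3.132 = 1.705; β = √(1 − 1/γ²) = √0.6562.

β = 0.810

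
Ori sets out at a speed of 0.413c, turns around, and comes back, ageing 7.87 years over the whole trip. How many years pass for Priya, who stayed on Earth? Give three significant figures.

Δt = 8.64 years

γ = 1/√(1 − 0.413²) = 1/√0.8294 = 1.098
Earth-frame duration is the dilated interval: Δt = γτ = 1.098 × 7.87 years.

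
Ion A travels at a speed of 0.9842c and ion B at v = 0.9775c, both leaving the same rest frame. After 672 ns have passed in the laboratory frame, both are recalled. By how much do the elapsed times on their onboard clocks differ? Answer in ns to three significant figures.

A: γ = 1/√(1 − 0.9842²) = 1/√0.03135 = 5.648; τ_A = 672/5.648 = 119.0 ns.
B: γ = 1/√(1 − 0.9775²) = 1/√0.04449 = 4.741; τ_B = 672/4.741 = 141.7 ns.

|τ_A − τ_B| = 22.8 ns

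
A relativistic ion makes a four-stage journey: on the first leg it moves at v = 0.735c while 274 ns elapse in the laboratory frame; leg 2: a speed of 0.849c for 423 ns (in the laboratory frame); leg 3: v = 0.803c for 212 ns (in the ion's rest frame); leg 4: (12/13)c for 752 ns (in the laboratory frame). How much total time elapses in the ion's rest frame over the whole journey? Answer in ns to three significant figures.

τ = 911 ns

Leg 1: γ = 1/√(1 − 0.735²) = 1/√0.4598 = 1.475; τ_1 = 274/1.475 = 185.8 ns.
Leg 2: γ = 1/√(1 − 0.849²) = 1/√0.2792 = 1.893; τ_2 = 423/1.893 = 223.5 ns.
Leg 3: 212 ns is already measured in the ion's rest frame.
Leg 4: γ = 1/√(1 − (12/13)²) = 13/5 = 2.600; τ_4 = 752/2.600 = 289.2 ns.
Total: 185.8 + 223.5 + 212.0 + 289.2 ns.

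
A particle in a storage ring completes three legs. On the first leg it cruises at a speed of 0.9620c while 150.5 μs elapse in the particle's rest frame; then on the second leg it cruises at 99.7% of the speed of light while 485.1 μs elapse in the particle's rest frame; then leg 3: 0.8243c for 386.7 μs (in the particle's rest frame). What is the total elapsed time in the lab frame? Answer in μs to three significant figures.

Δt = 7500 μs

Leg 1: γ = 1/√(1 − 0.9620²) = 1/√0.07456 = 3.662; Δt_1 = 3.662 × 150.5 = 551.2 μs.
Leg 2: β = 0.997; γ = 1/√(1 − 0.997²) = 1/√0.005991 = 12.92; Δt_2 = 12.92 × 485.1 = 6267 μs.
Leg 3: γ = 1/√(1 − 0.8243²) = 1/√0.3205 = 1.766; Δt_3 = 1.766 × 386.7 = 683.0 μs.
Total: 551.2 + 6267 + 683.0 μs.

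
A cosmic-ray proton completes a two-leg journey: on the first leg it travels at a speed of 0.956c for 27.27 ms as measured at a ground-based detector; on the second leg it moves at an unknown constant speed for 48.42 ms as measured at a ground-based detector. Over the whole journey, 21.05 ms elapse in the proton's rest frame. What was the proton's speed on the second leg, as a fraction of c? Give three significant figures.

Leg 1: γ = 1/√(1 − 0.956²) = 1/√0.08606 = 3.409; τ_1 = 27.27/3.409 = 8.000 ms.
Leg 2: speed unknown; τ_2 = 48.42/γ_2.
Total proper time: 8.000 + τ_2 = 21.05, so τ_2 = 21.05 − 8.000 = 13.05 ms.
γ_2 = 48.42/13.05 = 3.710; β = √(1 − 1/γ²) = √0.9274.

β = 0.963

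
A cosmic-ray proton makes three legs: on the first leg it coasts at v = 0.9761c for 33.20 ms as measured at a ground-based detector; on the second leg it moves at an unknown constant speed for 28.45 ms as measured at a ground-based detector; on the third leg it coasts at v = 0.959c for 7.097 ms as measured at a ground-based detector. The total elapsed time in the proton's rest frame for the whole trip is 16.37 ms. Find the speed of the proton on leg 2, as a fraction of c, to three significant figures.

Leg 1: γ = 1/√(1 − 0.9761²) = 1/√0.04723 = 4.601; τ_1 = 33.20/4.601 = 7.215 ms.
Leg 2: speed unknown; τ_2 = 28.45/γ_2.
Leg 3: γ = 1/√(1 − 0.959²) = 1/√0.08032 = 3.529; τ_3 = 7.097/3.529 = 2.011 ms.
Total proper time: 7.215 + τ_2 + 2.011 = 16.37, so τ_2 = 16.37 − 9.226 = 7.144 ms.
γ_2 = 28.45/7.144 = 3.983; β = √(1 − 1/γ²) = √0.9370.

β = 0.968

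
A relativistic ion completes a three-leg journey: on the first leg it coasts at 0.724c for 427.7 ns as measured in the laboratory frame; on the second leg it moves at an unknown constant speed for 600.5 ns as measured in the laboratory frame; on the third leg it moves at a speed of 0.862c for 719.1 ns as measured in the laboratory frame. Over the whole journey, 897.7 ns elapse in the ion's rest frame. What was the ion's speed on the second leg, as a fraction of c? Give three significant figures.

Leg 1: γ = 1/√(1 − 0.724²) = 1/√0.4758 = 1.450; τ_1 = 427.7/1.450 = 295.0 ns.
Leg 2: speed unknown; τ_2 = 600.5/γ_2.
Leg 3: γ = 1/√(1 − 0.862²) = 1/√0.2570 = 1.973; τ_3 = 719.1/1.973 = 364.5 ns.
Total proper time: 295.0 + τ_2 + 364.5 = 897.7, so τ_2 = 897.7 − 659.5 = 238.2 ns.
γ_2 = 600.5/238.2 = 2.521; β = √(1 − 1/γ²) = √0.8427.

β = 0.918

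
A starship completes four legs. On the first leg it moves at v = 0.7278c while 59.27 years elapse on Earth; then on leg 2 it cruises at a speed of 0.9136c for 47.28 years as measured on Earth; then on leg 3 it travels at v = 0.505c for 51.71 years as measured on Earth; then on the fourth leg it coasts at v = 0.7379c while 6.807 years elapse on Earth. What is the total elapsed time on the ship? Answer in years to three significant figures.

Leg 1: γ = 1/√(1 − 0.7278²) = 1/√0.4703 = 1.458; τ_1 = 59.27/1.458 = 40.65 years.
Leg 2: γ = 1/√(1 − 0.9136²) = 1/√0.1653 = 2.459; τ_2 = 47.28/2.459 = 19.22 years.
Leg 3: γ = 1/√(1 − 0.505²) = 1/√0.7450 = 1.159; τ_3 = 51.71/1.159 = 44.63 years.
Leg 4: γ = 1/√(1 − 0.7379²) = 1/√0.4555 = 1.482; τ_4 = 6.807/1.482 = 4.594 years.
Total: 40.65 + 19.22 + 44.63 + 4.594 years.

τ = 109 years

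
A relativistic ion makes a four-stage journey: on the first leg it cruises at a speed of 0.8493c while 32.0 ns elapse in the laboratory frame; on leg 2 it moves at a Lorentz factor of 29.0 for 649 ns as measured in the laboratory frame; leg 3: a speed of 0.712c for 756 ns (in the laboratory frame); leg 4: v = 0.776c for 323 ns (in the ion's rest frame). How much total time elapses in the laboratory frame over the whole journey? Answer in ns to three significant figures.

Leg 1: 32.0 ns is already measured in the laboratory frame.
Leg 2: 649 ns is already measured in the laboratory frame.
Leg 3: 756 ns is already measured in the laboratory frame.
Leg 4: γ = 1/√(1 − 0.776²) = 1/√0.3978 = 1.585; Δt_4 = 1.585 × 323 = 512.1 ns.
Total: 32.00 + 649.0 + 756.0 + 512.1 ns.

Δt = 1950 ns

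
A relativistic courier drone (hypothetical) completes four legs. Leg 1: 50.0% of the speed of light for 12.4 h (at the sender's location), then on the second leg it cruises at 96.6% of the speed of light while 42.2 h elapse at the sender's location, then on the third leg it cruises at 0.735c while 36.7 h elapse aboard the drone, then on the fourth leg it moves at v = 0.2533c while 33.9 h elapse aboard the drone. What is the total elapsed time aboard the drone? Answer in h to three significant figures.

τ = 92.2 h

Leg 1: β = 0.500; γ = 1/√(1 − 0.500²) = 1/√0.7500 = 1.155; τ_1 = 12.4/1.155 = 10.74 h.
Leg 2: β = 0.966; γ = 1/√(1 − 0.966²) = 1/√0.06684 = 3.868; τ_2 = 42.2/3.868 = 10.91 h.
Leg 3: 36.7 h is already measured aboard the drone.
Leg 4: 33.9 h is already measured aboard the drone.
Total: 10.74 + 10.91 + 36.70 + 33.90 h.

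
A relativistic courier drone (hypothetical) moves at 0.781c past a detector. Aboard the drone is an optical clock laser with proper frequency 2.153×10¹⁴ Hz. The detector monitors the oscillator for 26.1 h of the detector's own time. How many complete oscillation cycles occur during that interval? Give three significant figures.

N = 1.26×10¹⁹

γ = 1/√(1 − 0.781²) = 1/√0.3900 = 1.601
During 26.1 h of lab time, the oscillator's proper time advances by τ = Δt/γ = 26.1/1.601 = 16.30 h = 5.868×10⁴ s.
N = f × τ = 2.153×10¹⁴ × 5.868×10⁴ = 1.263×10¹⁹.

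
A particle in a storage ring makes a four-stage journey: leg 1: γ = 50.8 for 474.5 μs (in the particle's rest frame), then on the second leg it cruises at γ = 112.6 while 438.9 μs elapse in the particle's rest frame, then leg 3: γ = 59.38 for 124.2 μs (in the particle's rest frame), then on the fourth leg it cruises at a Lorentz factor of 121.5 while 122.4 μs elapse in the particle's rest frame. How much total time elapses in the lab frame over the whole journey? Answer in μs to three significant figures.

Leg 1: γ = 50.8; Δt_1 = 50.80 × 474.5 = 2.410×10⁴ μs.
Leg 2: γ = 112.6; Δt_2 = 112.6 × 438.9 = 4.942×10⁴ μs.
Leg 3: γ = 59.38; Δt_3 = 59.38 × 124.2 = 7375 μs.
Leg 4: γ = 121.5; Δt_4 = 121.5 × 122.4 = 1.487×10⁴ μs.
Total: 2.410×10⁴ + 4.942×10⁴ + 7375 + 1.487×10⁴ μs.

Δt = 9.58×10⁴ μs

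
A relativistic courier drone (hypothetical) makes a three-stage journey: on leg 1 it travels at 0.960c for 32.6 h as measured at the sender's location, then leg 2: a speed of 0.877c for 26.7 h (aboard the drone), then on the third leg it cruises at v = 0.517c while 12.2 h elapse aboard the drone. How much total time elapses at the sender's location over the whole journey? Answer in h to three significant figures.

Δt = 102 h

Leg 1: 32.6 h is already measured at the sender's location.
Leg 2: γ = 1/√(1 − 0.877²) = 1/√0.2309 = 2.081; Δt_2 = 2.081 × 26.7 = 55.57 h.
Leg 3: γ = 1/√(1 − 0.517²) = 1/√0.7327 = 1.168; Δt_3 = 1.168 × 12.2 = 14.25 h.
Total: 32.60 + 55.57 + 14.25 h.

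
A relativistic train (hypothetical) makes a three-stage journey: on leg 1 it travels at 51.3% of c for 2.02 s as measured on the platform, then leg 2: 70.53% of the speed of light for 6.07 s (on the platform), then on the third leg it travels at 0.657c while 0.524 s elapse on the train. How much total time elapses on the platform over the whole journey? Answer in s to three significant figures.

Δt = 8.79 s

Leg 1: 2.02 s is already measured on the platform.
Leg 2: 6.07 s is already measured on the platform.
Leg 3: γ = 1/√(1 − 0.657²) = 1/√0.5684 = 1.326; Δt_3 = 1.326 × 0.524 = 0.6951 s.
Total: 2.020 + 6.070 + 0.6951 s.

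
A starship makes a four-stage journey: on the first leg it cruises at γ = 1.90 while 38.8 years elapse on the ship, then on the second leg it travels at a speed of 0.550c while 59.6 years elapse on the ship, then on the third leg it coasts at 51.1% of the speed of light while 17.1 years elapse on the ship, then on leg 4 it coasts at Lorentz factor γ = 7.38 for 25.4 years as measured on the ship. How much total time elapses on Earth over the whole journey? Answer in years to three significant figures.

Leg 1: γ = 1.90; Δt_1 = 1.900 × 38.8 = 73.72 years.
Leg 2: γ = 1/√(1 − 0.550²) = 1/√0.6975 = 1.197; Δt_2 = 1.197 × 59.6 = 71.36 years.
Leg 3: β = 0.511; γ = 1/√(1 − 0.511²) = 1/√0.7389 = 1.163; Δt_3 = 1.163 × 17.1 = 19.89 years.
Leg 4: γ = 7.38; Δt_4 = 7.380 × 25.4 = 187.5 years.
Total: 73.72 + 71.36 + 19.89 + 187.5 years.

Δt = 352 years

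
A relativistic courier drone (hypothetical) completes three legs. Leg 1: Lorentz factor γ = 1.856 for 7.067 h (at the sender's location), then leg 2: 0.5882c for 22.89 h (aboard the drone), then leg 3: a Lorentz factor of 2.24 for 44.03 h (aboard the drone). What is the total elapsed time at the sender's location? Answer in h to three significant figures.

Leg 1: 7.067 h is already measured at the sender's location.
Leg 2: γ = 1/√(1 − 0.5882²) = 1/√0.6540 = 1.237; Δt_2 = 1.237 × 22.89 = 28.30 h.
Leg 3: γ = 2.24; Δt_3 = 2.240 × 44.03 = 98.63 h.
Total: 7.067 + 28.30 + 98.63 h.

Δt = 134 h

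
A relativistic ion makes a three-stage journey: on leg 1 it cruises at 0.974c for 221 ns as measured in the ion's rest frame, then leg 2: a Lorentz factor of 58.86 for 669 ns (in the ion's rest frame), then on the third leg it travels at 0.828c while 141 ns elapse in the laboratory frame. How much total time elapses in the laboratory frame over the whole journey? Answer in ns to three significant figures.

Δt = 4.05×10⁴ ns

Leg 1: γ = 1/√(1 − 0.974²) = 1/√0.05132 = 4.414; Δt_1 = 4.414 × 221 = 975.5 ns.
Leg 2: γ = 58.86; Δt_2 = 58.86 × 669 = 3.938×10⁴ ns.
Leg 3: 141 ns is already measured in the laboratory frame.
Total: 975.5 + 3.938×10⁴ + 141.0 ns.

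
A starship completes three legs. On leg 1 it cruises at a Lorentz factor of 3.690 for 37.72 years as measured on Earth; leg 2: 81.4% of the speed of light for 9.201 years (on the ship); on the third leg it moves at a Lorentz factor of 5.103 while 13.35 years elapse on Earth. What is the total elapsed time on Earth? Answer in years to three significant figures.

Δt = 66.9 years

Leg 1: 37.72 years is already measured on Earth.
Leg 2: β = 0.814; γ = 1/√(1 − 0.814²) = 1/√0.3374 = 1.722; Δt_2 = 1.722 × 9.201 = 15.84 years.
Leg 3: 13.35 years is already measured on Earth.
Total: 37.72 + 15.84 + 13.35 years.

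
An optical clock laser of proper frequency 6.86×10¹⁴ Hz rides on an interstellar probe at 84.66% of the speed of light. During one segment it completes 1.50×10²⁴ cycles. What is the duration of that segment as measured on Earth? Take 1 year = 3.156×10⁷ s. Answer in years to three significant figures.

Δt = 130 years

β = 0.8466; γ = 1/√(1 − 0.8466²) = 1/√0.2833 = 1.879
Proper time for N cycles: τ = N/f = 1.50×10²⁴/(6.86×10¹⁴) = 2.187×10⁹ s = 69.28 years.
Lab-frame duration Δt = γτ = 1.879 × 69.28 = 130.2 years.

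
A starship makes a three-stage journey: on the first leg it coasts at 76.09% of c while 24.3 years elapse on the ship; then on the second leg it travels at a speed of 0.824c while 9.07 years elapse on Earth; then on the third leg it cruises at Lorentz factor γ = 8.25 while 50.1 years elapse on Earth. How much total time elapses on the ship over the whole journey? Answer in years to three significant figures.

τ = 35.5 years

Leg 1: 24.3 years is already measured on the ship.
Leg 2: γ = 1/√(1 − 0.824²) = 1/√0.3210 = 1.765; τ_2 = 9.07/1.765 = 5.139 years.
Leg 3: γ = 8.25; τ_3 = 50.1/8.250 = 6.073 years.
Total: 24.30 + 5.139 + 6.073 years.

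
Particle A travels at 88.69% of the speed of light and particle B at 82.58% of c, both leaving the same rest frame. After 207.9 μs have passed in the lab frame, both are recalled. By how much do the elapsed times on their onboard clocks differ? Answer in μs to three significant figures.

|τ_A − τ_B| = 21.2 μs

A: β = 0.8869; γ = 1/√(1 − 0.8869²) = 1/√0.2134 = 2.165; τ_A = 207.9/2.165 = 96.04 μs.
B: β = 0.8258; γ = 1/√(1 − 0.8258²) = 1/√0.3181 = 1.773; τ_B = 207.9/1.773 = 117.2 μs.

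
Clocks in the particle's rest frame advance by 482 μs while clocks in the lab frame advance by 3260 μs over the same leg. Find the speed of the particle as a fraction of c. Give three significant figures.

The proper time is measured in the particle's rest frame (both events occur at the particle's location); Δt is measured in the lab frame. γ = Δt/τ = 3260/482 = 6.763.
β = √(1 − 1/γ²) = √(1 − 0.02186) = √0.9781

v = 0.989c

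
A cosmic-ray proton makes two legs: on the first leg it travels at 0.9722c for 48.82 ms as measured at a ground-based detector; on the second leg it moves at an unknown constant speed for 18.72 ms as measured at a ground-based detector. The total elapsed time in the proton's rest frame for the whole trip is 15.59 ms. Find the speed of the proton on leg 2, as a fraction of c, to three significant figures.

β = 0.975

Leg 1: γ = 1/√(1 − 0.9722²) = 1/√0.05483 = 4.271; τ_1 = 48.82/4.271 = 11.43 ms.
Leg 2: speed unknown; τ_2 = 18.72/γ_2.
Total proper time: 11.43 + τ_2 = 15.59, so τ_2 = 15.59 − 11.43 = 4.159 ms.
γ_2 = 18.72/4.159 = 4.501; β = √(1 − 1/γ²) = √0.9506.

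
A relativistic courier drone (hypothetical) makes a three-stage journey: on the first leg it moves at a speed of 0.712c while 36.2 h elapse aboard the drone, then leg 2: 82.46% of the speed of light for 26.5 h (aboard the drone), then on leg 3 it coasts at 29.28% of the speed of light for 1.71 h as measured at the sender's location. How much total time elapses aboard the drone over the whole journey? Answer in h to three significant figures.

Leg 1: 36.2 h is already measured aboard the drone.
Leg 2: 26.5 h is already measured aboard the drone.
Leg 3: β = 0.2928; γ = 1/√(1 − 0.2928²) = 1/√0.9143 = 1.046; τ_3 = 1.71/1.046 = 1.635 h.
Total: 36.20 + 26.50 + 1.635 h.

τ = 64.3 h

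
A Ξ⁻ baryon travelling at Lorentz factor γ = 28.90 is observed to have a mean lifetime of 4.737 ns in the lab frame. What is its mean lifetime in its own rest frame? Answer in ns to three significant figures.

γ = 28.90
The lab-frame lifetime is the dilated interval; the proper lifetime is τ₀ = Δt/γ = 4.737/28.90 ns.

τ₀ = 0.164 ns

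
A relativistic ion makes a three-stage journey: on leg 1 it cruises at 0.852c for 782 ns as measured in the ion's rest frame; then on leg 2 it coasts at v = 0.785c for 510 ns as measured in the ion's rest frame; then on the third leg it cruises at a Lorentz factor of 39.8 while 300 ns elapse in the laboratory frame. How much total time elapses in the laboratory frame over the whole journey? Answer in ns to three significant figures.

Leg 1: γ = 1/√(1 − 0.852²) = 1/√0.2741 = 1.910; Δt_1 = 1.910 × 782 = 1494 ns.
Leg 2: γ = 1/√(1 − 0.785²) = 1/√0.3838 = 1.614; Δt_2 = 1.614 × 510 = 823.3 ns.
Leg 3: 300 ns is already measured in the laboratory frame.
Total: 1494 + 823.3 + 300.0 ns.

Δt = 2620 ns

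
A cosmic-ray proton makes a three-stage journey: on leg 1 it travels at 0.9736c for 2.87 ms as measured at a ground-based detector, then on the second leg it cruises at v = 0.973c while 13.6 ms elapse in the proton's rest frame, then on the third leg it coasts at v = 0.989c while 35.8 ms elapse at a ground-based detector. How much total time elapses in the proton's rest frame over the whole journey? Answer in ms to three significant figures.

τ = 19.6 ms

Leg 1: γ = 1/√(1 − 0.9736²) = 1/√0.05210 = 4.381; τ_1 = 2.87/4.381 = 0.6551 ms.
Leg 2: 13.6 ms is already measured in the proton's rest frame.
Leg 3: γ = 1/√(1 − 0.989²) = 1/√0.02188 = 6.761; τ_3 = 35.8/6.761 = 5.295 ms.
Total: 0.6551 + 13.60 + 5.295 ms.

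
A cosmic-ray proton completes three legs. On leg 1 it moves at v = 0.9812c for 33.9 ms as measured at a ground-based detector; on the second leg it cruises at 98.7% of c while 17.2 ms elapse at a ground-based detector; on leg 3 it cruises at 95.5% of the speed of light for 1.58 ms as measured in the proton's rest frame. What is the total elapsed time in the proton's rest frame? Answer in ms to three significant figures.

τ = 10.9 ms

Leg 1: γ = 1/√(1 − 0.9812²) = 1/√0.03725 = 5.182; τ_1 = 33.9/5.182 = 6.542 ms.
Leg 2: β = 0.987; γ = 1/√(1 − 0.987²) = 1/√0.02583 = 6.222; τ_2 = 17.2/6.222 = 2.764 ms.
Leg 3: 1.58 ms is already measured in the proton's rest frame.
Total: 6.542 + 2.764 + 1.580 ms.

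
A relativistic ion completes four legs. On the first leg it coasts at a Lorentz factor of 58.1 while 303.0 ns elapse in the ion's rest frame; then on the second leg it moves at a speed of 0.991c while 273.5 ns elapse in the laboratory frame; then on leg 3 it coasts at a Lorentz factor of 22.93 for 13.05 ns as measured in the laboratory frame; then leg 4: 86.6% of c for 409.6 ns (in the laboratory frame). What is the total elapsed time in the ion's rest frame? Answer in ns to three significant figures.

Leg 1: 303.0 ns is already measured in the ion's rest frame.
Leg 2: γ = 1/√(1 − 0.991²) = 1/√0.01792 = 7.470; τ_2 = 273.5/7.470 = 36.61 ns.
Leg 3: γ = 22.93; τ_3 = 13.05/22.93 = 0.5691 ns.
Leg 4: β = 0.866; γ = 1/√(1 − 0.866²) = 1/√0.2500 = 2.000; τ_4 = 409.6/2.000 = 204.8 ns.
Total: 303.0 + 36.61 + 0.5691 + 204.8 ns.

τ = 545 ns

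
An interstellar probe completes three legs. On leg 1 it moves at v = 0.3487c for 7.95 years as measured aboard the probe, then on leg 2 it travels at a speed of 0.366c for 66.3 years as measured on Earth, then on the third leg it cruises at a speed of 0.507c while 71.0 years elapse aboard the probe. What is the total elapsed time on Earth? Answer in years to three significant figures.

Δt = 157 years

Leg 1: γ = 1/√(1 − 0.3487²) = 1/√0.8784 = 1.067; Δt_1 = 1.067 × 7.95 = 8.482 years.
Leg 2: 66.3 years is already measured on Earth.
Leg 3: γ = 1/√(1 − 0.507²) = 1/√0.7430 = 1.160; Δt_3 = 1.160 × 71.0 = 82.37 years.
Total: 8.482 + 66.30 + 82.37 years.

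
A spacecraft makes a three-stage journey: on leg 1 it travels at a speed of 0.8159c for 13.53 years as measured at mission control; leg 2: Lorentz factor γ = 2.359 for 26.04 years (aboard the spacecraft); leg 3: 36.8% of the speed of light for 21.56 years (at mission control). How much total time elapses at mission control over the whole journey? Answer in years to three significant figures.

Leg 1: 13.53 years is already measured at mission control.
Leg 2: γ = 2.359; Δt_2 = 2.359 × 26.04 = 61.43 years.
Leg 3: 21.56 years is already measured at mission control.
Total: 13.53 + 61.43 + 21.56 years.

Δt = 96.5 years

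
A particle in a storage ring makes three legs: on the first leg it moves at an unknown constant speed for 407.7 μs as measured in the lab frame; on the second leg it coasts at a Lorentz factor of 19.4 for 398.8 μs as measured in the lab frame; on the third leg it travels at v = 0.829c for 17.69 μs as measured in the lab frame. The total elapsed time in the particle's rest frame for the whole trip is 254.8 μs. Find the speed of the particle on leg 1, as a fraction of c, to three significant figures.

Leg 1: speed unknown; τ_1 = 407.7/γ_1.
Leg 2: γ = 19.4; τ_2 = 398.8/19.40 = 20.56 μs.
Leg 3: γ = 1/√(1 − 0.829²) = 1/√0.3128 = 1.788; τ_3 = 17.69/1.788 = 9.893 μs.
Total proper time: τ_1 + 20.56 + 9.893 = 254.8, so τ_1 = 254.8 − 30.45 = 224.4 μs.
γ_1 = 407.7/224.4 = 1.817; β = √(1 − 1/γ²) = √0.6972.

β = 0.835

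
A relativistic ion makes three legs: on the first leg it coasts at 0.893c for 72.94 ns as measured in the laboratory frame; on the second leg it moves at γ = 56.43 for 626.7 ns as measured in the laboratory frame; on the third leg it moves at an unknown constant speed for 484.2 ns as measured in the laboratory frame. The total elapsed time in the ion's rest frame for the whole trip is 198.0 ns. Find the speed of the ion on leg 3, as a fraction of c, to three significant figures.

β = 0.948

Leg 1: γ = 1/√(1 − 0.893²) = 1/√0.2026 = 2.222; τ_1 = 72.94/2.222 = 32.83 ns.
Leg 2: γ = 56.43; τ_2 = 626.7/56.43 = 11.11 ns.
Leg 3: speed unknown; τ_3 = 484.2/γ_3.
Total proper time: 32.83 + 11.11 + τ_3 = 198.0, so τ_3 = 198.0 − 43.93 = 154.1 ns.
γ_3 = 484.2/154.1 = 3.143; β = √(1 − 1/γ²) = √0.8988.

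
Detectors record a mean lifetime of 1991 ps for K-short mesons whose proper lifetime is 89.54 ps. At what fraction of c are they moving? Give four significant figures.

γ = Δt/τ₀ = 1991/89.54 = 22.24
β = √(1 − 1/γ²) = √(1 − 0.002023) = √0.9980

v = 0.9990c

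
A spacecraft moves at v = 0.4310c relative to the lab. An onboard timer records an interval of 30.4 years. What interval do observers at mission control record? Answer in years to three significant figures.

γ = 1/√(1 − 0.4310²) = 1/√0.8142 = 1.108
The interval measured aboard the spacecraft is the proper time (both events occur at the same place in that frame); the lab-frame interval is Δt = γτ = 1.108 × 30.4 years.

Δt = 33.7 years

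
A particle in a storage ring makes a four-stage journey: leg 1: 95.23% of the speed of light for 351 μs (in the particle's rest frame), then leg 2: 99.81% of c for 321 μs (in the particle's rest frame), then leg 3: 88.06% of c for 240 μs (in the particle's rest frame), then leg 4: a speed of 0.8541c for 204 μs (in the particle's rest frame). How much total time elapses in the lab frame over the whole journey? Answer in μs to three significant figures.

Leg 1: β = 0.9523; γ = 1/√(1 − 0.9523²) = 1/√0.09312 = 3.277; Δt_1 = 3.277 × 351 = 1150 μs.
Leg 2: β = 0.9981; γ = 1/√(1 − 0.9981²) = 1/√0.003796 = 16.23; Δt_2 = 16.23 × 321 = 5210 μs.
Leg 3: β = 0.8806; γ = 1/√(1 − 0.8806²) = 1/√0.2245 = 2.110; Δt_3 = 2.110 × 240 = 506.5 μs.
Leg 4: γ = 1/√(1 − 0.8541²) = 1/√0.2705 = 1.923; Δt_4 = 1.923 × 204 = 392.2 μs.
Total: 1150 + 5210 + 506.5 + 392.2 μs.

Δt = 7260 μs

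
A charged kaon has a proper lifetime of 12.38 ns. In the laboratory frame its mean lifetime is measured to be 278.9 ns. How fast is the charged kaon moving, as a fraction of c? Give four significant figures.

v = 0.9990c

γ = Δt/τ₀ = 278.9/12.38 = 22.53
β = √(1 − 1/γ²) = √(1 − 0.001970) = √0.9980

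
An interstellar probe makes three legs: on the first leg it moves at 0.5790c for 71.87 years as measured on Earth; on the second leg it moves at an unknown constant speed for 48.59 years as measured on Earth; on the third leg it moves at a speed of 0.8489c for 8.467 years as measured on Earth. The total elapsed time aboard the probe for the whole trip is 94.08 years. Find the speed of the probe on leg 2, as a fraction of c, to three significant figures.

β = 0.770

Leg 1: γ = 1/√(1 − 0.5790²) = 1/√0.6648 = 1.227; τ_1 = 71.87/1.227 = 58.60 years.
Leg 2: speed unknown; τ_2 = 48.59/γ_2.
Leg 3: γ = 1/√(1 − 0.8489²) = 1/√0.2794 = 1.892; τ_3 = 8.467/1.892 = 4.475 years.
Total proper time: 58.60 + τ_2 + 4.475 = 94.08, so τ_2 = 94.08 − 63.07 = 31.01 years.
γ_2 = 48.59/31.01 = 1.567; β = √(1 − 1/γ²) = √0.5928.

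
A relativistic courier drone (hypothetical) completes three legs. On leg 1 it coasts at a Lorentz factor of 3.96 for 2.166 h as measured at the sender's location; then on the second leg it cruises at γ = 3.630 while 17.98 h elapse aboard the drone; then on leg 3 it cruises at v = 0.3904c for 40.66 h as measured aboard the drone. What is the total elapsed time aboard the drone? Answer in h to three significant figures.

Leg 1: γ = 3.96; τ_1 = 2.166/3.960 = 0.5470 h.
Leg 2: 17.98 h is already measured aboard the drone.
Leg 3: 40.66 h is already measured aboard the drone.
Total: 0.5470 + 17.98 + 40.66 h.

τ = 59.2 h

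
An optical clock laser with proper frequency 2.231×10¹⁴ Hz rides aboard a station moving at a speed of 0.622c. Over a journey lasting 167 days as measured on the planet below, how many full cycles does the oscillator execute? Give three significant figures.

γ = 1/√(1 − 0.622²) = 1/√0.6131 = 1.277
The oscillator's own cycle count is N = f × τ where τ is the proper time aboard the station. τ = Δt/γ = 167/1.277 = 130.8 days = 1.130×10⁷ s.
N = 2.231×10¹⁴ × 1.130×10⁷ = 2.521×10²¹.

N = 2.52×10²¹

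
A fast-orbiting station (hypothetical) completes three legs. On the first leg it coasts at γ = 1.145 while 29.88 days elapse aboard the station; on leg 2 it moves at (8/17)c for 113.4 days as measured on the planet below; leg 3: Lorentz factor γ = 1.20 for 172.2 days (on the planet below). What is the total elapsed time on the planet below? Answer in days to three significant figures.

Δt = 320 days

Leg 1: γ = 1.145; Δt_1 = 1.145 × 29.88 = 34.21 days.
Leg 2: 113.4 days is already measured on the planet below.
Leg 3: 172.2 days is already measured on the planet below.
Total: 34.21 + 113.4 + 172.2 days.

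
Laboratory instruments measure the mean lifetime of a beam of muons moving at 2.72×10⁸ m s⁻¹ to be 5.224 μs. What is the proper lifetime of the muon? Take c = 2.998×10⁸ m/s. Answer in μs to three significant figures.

β = 2.72×10⁸/2.998×10⁸ = 0.9073; γ = 1/√(1 − 0.9073²) = 2.378
The lab-frame lifetime is the dilated interval; the proper lifetime is τ₀ = Δt/γ = 5.224/2.378 μs.

τ₀ = 2.20 μs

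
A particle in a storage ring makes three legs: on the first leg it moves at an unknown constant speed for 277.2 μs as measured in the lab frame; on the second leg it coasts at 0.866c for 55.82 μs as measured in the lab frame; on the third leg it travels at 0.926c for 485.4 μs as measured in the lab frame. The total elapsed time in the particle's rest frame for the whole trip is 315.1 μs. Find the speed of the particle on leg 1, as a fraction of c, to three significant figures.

Leg 1: speed unknown; τ_1 = 277.2/γ_1.
Leg 2: γ = 1/√(1 − 0.866²) = 1/√0.2500 = 2.000; τ_2 = 55.82/2.000 = 27.91 μs.
Leg 3: γ = 1/√(1 − 0.926²) = 1/√0.1425 = 2.649; τ_3 = 485.4/2.649 = 183.2 μs.
Total proper time: τ_1 + 27.91 + 183.2 = 315.1, so τ_1 = 315.1 − 211.2 = 103.9 μs.
γ_1 = 277.2/103.9 = 2.667; β = √(1 − 1/γ²) = √0.8594.

β = 0.927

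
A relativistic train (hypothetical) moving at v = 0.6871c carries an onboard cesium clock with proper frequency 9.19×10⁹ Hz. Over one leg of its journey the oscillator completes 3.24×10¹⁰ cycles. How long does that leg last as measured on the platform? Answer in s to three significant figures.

γ = 1/√(1 − 0.6871²) = 1/√0.5279 = 1.376
Proper time for N cycles: τ = N/f = 3.24×10¹⁰/(9.19×10⁹) = 3.526×10⁰ s = 3.526 s.
Lab-frame duration Δt = γτ = 1.376 × 3.526 = 4.852 s.

Δt = 4.85 s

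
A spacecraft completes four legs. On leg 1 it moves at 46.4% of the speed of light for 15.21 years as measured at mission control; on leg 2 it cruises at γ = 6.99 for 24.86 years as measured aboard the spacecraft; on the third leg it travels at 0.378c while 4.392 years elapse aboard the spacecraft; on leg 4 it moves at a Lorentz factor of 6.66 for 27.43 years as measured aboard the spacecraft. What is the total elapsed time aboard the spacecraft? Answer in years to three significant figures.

τ = 70.2 years

Leg 1: β = 0.464; γ = 1/√(1 − 0.464²) = 1/√0.7847 = 1.129; τ_1 = 15.21/1.129 = 13.47 years.
Leg 2: 24.86 years is already measured aboard the spacecraft.
Leg 3: 4.392 years is already measured aboard the spacecraft.
Leg 4: 27.43 years is already measured aboard the spacecraft.
Total: 13.47 + 24.86 + 4.392 + 27.43 years.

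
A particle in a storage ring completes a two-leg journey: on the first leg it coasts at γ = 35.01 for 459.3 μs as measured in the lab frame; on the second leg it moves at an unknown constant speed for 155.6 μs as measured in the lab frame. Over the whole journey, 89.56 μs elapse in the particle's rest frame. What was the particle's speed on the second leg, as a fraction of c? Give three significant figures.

Leg 1: γ = 35.01; τ_1 = 459.3/35.01 = 13.12 μs.
Leg 2: speed unknown; τ_2 = 155.6/γ_2.
Total proper time: 13.12 + τ_2 = 89.56, so τ_2 = 89.56 − 13.12 = 76.44 μs.
γ_2 = 155.6/76.44 = 2.036; β = √(1 − 1/γ²) = √0.7587.

β = 0.871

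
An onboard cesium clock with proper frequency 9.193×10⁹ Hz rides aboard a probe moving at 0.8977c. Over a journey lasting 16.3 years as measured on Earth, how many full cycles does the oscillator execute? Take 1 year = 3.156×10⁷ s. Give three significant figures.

γ = 1/√(1 − 0.8977²) = 1/√0.1941 = 2.270
The oscillator's own cycle count is N = f × τ where τ is the proper time aboard the probe. τ = Δt/γ = 16.3/2.270 = 7.182 years = 2.267×10⁸ s.
N = 9.193×10⁹ × 2.267×10⁸ = 2.084×10¹⁸.

N = 2.08×10¹⁸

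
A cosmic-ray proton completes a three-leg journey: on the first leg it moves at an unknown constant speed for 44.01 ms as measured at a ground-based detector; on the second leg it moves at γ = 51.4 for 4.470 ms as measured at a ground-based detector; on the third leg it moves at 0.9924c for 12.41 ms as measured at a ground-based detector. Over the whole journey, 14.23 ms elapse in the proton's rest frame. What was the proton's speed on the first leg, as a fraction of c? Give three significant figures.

Leg 1: speed unknown; τ_1 = 44.01/γ_1.
Leg 2: γ = 51.4; τ_2 = 4.470/51.40 = 0.08696 ms.
Leg 3: γ = 1/√(1 − 0.9924²) = 1/√0.01514 = 8.127; τ_3 = 12.41/8.127 = 1.527 ms.
Total proper time: τ_1 + 0.08696 + 1.527 = 14.23, so τ_1 = 14.23 − 1.614 = 12.62 ms.
γ_1 = 44.01/12.62 = 3.488; β = √(1 − 1/γ²) = √0.9178.

β = 0.958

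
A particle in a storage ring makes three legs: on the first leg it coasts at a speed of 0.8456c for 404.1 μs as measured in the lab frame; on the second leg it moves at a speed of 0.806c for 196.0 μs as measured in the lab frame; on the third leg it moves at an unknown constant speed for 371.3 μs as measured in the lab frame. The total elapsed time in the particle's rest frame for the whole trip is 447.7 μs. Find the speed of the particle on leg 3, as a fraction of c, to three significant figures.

Leg 1: γ = 1/√(1 − 0.8456²) = 1/√0.2850 = 1.873; τ_1 = 404.1/1.873 = 215.7 μs.
Leg 2: γ = 1/√(1 − 0.806²) = 1/√0.3504 = 1.689; τ_2 = 196.0/1.689 = 116.0 μs.
Leg 3: speed unknown; τ_3 = 371.3/γ_3.
Total proper time: 215.7 + 116.0 + τ_3 = 447.7, so τ_3 = 447.7 − 331.7 = 116.0 μs.
γ_3 = 371.3/116.0 = 3.202; β = √(1 − 1/γ²) = √0.9024.

β = 0.950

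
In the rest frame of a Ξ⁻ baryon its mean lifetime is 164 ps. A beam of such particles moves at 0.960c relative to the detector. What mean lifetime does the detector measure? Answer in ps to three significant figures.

γ = 1/√(1 − 0.960²) = 25/7 ≈ 3.571
The rest-frame lifetime is the proper time; the lab measures the dilated interval Δt = γτ₀ = 3.571 × 164 ps.

Δt = 586 ps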